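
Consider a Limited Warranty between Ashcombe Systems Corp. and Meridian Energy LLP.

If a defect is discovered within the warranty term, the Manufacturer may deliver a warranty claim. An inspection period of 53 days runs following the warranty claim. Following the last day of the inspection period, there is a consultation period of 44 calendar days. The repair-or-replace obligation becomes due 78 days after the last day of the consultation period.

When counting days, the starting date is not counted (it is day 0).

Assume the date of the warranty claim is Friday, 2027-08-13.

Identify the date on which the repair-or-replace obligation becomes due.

The last day of the inspection period: 2027-08-13 + 53 days = 2027-10-05.
Adding 44 calendar days to 2027-10-05 gives 2027-11-18, which is the last day of the consultation period.
The date on which the repair-or-replace obligation becomes due: 78 calendar days after 2027-11-18 is 2028-02-04.

2028-02-04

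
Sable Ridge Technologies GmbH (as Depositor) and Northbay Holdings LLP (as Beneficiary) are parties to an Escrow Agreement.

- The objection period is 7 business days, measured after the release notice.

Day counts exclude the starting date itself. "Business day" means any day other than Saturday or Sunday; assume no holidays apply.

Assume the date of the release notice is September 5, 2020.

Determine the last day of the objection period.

September 15, 2020

The last day of the objection period: 7 business days after Saturday, September 5, 2020, skipping weekends — Sep 7, Sep 8, Sep 9, Sep 10, Sep 11, Sep 14, Sep 15 — lands on Tuesday, September 15, 2020.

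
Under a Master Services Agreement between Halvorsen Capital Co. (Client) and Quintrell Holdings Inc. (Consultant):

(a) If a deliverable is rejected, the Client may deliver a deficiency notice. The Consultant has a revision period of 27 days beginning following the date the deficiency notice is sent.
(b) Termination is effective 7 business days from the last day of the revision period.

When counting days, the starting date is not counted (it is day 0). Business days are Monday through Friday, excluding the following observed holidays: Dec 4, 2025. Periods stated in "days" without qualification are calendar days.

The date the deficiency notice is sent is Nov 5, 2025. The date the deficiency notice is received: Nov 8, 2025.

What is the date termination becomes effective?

Dec 12, 2025

The last day of the revision period: 27 calendar days after Nov 5, 2025 is Dec 2, 2025.
The date termination becomes effective: 7 business days after Tuesday, Dec 2, 2025, skipping weekends and the listed holiday on Dec 4 — Dec 3, Dec 5, Dec 8, Dec 9, Dec 10, Dec 11, Dec 12 — lands on Friday, Dec 12, 2025.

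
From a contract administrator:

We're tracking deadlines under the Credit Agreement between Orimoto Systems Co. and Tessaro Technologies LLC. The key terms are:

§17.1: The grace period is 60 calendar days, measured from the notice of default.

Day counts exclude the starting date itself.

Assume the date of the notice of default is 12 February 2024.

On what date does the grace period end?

12 April 2024

The last day of the grace period: 60 calendar days after 12 February 2024 is 12 April 2024.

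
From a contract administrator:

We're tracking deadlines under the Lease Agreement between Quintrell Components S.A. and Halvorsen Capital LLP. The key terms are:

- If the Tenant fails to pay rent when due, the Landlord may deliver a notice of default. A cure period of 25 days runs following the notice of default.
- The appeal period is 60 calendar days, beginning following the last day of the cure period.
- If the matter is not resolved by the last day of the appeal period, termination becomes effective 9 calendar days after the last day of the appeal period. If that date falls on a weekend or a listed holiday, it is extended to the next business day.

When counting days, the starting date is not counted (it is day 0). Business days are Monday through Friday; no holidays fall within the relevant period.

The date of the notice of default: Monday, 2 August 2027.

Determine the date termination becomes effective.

4 November 2027

The last day of the cure period: 25 calendar days after 2 August 2027 is 27 August 2027.
The last day of the appeal period: 60 calendar days after 27 August 2027 is 26 October 2027.
The date termination becomes effective: 26 October 2027 + 9 days = 4 November 2027. 4 November 2027 is a Thursday, so no roll-forward applies.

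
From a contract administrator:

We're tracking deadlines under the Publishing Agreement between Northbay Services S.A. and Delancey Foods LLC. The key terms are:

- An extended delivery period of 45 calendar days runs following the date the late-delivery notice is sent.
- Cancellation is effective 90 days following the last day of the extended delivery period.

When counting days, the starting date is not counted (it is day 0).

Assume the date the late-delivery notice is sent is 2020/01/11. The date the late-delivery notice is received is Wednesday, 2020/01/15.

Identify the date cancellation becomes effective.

Adding 45 calendar days to 2020/01/11 gives 2020/02/25, which is the last day of the extended delivery period.
The date cancellation becomes effective: 90 calendar days after 2020/02/25 is 2020/05/25.

2020/05/25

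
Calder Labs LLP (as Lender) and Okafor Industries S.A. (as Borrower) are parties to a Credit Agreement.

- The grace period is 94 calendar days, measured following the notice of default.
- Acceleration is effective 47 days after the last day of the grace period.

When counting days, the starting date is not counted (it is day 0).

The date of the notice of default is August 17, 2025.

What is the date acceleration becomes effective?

January 5, 2026

The last day of the grace period: August 17, 2025 + 94 days = November 19, 2025.
Adding 47 calendar days to November 19, 2025 gives January 5, 2026, which is the date acceleration becomes effective.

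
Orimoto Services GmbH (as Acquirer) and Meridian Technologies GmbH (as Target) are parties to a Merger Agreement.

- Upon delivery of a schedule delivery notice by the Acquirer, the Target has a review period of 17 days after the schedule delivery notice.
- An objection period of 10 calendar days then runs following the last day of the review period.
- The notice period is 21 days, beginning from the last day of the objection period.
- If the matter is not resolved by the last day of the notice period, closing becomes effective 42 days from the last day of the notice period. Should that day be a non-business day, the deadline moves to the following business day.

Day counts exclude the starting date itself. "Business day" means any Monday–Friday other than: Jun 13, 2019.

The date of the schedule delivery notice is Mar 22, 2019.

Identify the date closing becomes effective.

Jun 20, 2019

The last day of the review period: 17 calendar days after Mar 22, 2019 is Apr 8, 2019.
The last day of the objection period: 10 calendar days after Apr 8, 2019 is Apr 18, 2019.
Adding 21 calendar days to Apr 18, 2019 gives May 9, 2019, which is the last day of the notice period.
The date closing becomes effective: 42 calendar days after May 9, 2019 is Jun 20, 2019. Jun 20, 2019 is a Thursday and is not a listed holiday, so no roll-forward applies.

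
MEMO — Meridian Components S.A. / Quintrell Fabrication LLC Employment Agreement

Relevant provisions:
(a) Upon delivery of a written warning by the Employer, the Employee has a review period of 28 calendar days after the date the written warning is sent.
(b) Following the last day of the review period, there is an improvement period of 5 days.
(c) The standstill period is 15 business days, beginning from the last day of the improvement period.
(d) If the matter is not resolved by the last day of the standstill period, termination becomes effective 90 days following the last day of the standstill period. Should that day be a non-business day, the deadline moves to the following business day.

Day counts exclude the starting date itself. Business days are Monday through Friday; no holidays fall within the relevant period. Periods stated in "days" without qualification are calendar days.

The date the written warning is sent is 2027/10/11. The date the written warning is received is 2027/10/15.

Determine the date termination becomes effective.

2028/03/02

Adding 28 calendar days to 2027/10/11 gives 2027/11/08, which is the last day of the review period.
The last day of the improvement period: 5 calendar days after 2027/11/08 is 2027/11/13.
The last day of the standstill period: 15 business days after Saturday, 2027/11/13, skipping weekends — Nov 15, Nov 16, Nov 17, Nov 18, …, Dec 1, Dec 2, Dec 3 — lands on Friday, 2027/12/03.
The date termination becomes effective: 2027/12/03 + 90 days = 2028/03/02. 2028/03/02 is a Thursday, so no roll-forward applies.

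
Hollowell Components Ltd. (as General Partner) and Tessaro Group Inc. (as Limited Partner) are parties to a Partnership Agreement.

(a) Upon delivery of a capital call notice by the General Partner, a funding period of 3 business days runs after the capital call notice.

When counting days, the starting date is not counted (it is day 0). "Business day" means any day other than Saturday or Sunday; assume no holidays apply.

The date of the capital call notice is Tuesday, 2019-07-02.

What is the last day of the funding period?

The last day of the funding period: counting 3 business days from Tuesday, 2019-07-02 (Jul 3, Jul 4, Jul 5, skipping weekends) reaches Friday, 2019-07-05.

2019-07-05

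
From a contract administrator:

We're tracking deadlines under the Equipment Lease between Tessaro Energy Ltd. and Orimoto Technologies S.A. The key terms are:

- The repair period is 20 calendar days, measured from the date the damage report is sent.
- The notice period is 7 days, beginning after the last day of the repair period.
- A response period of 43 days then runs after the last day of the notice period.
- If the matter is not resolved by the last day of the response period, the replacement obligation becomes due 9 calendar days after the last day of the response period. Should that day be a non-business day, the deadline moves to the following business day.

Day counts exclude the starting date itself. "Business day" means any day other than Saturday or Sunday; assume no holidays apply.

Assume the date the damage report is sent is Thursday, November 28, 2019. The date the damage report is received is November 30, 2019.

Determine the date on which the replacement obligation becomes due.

The last day of the repair period: 20 calendar days after November 28, 2019 is December 18, 2019.
The last day of the notice period: 7 calendar days after December 18, 2019 is December 25, 2019.
The last day of the response period: December 25, 2019 + 43 days = February 6, 2020.
The date on which the replacement obligation becomes due: 9 calendar days after February 6, 2020 is February 15, 2020. That falls on a Saturday, so it rolls to the next business day, Monday, February 17, 2020.

February 17, 2020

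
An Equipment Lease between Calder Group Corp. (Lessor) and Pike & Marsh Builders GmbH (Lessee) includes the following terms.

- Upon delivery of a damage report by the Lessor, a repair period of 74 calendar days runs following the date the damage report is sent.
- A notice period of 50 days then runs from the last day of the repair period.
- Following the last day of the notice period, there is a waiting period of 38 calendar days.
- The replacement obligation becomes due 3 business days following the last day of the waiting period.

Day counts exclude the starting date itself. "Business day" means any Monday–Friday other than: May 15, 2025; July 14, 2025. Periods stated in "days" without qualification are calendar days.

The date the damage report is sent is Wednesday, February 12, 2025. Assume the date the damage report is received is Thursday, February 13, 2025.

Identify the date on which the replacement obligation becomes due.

Adding 74 calendar days to February 12, 2025 gives April 27, 2025, which is the last day of the repair period.
The last day of the notice period: April 27, 2025 + 50 days = June 16, 2025.
The last day of the waiting period: 38 calendar days after June 16, 2025 is July 24, 2025.
The date on which the replacement obligation becomes due: counting 3 business days from Thursday, July 24, 2025 (Jul 25, Jul 28, Jul 29, skipping weekends) reaches Tuesday, July 29, 2025.

July 29, 2025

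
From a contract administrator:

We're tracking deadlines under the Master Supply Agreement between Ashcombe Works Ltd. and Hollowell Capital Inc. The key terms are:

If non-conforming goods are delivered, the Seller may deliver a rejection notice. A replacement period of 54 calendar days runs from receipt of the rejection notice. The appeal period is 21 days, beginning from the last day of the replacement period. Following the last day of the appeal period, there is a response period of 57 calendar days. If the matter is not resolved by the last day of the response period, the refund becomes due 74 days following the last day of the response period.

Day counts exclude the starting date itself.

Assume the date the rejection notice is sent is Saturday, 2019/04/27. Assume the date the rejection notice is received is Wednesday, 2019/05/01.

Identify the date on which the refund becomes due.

The last day of the replacement period: 54 calendar days after 2019/05/01 is 2019/06/24.
The last day of the appeal period: 21 calendar days after 2019/06/24 is 2019/07/15.
The last day of the response period: 57 calendar days after 2019/07/15 is 2019/09/10.
Adding 74 calendar days to 2019/09/10 gives 2019/11/23, which is the date on which the refund becomes due.

2019/11/23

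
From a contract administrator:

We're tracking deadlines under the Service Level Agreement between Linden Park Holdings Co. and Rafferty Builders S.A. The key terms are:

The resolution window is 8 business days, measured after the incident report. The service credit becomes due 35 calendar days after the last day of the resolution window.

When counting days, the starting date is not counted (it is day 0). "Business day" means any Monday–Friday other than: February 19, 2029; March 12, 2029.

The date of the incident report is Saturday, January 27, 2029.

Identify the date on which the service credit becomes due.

The last day of the resolution window: 8 business days after Saturday, January 27, 2029, skipping weekends — Jan 29, Jan 30, Jan 31, Feb 1, Feb 2, Feb 5, Feb 6, Feb 7 — lands on Wednesday, February 7, 2029.
Adding 35 calendar days to February 7, 2029 gives March 14, 2029, which is the date on which the service credit becomes due.

March 14, 2029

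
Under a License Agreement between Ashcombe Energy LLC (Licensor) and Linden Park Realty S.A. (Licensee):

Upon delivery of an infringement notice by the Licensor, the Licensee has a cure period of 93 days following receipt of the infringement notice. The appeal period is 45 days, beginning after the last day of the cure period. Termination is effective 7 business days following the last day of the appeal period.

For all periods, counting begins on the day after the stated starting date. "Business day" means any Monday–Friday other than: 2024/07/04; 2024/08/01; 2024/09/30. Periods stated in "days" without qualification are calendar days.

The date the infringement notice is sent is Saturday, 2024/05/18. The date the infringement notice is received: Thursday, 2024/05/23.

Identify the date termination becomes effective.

2024/10/17

The last day of the cure period: 93 calendar days after 2024/05/23 is 2024/08/24.
The last day of the appeal period: 2024/08/24 + 45 days = 2024/10/08.
The date termination becomes effective: 7 business days after Tuesday, 2024/10/08, skipping weekends — Oct 9, Oct 10, Oct 11, Oct 14, Oct 15, Oct 16, Oct 17 — lands on Thursday, 2024/10/17.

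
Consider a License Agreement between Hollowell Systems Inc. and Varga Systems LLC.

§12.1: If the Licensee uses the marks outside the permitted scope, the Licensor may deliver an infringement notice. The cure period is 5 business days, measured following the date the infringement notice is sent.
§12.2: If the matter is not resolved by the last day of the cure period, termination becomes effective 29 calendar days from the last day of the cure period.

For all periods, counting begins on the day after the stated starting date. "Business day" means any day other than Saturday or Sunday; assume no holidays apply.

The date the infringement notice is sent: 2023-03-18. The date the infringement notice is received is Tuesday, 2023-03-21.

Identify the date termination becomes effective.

The last day of the cure period: counting 5 business days from Saturday, 2023-03-18 (Mar 20, Mar 21, Mar 22, Mar 23, Mar 24, skipping weekends) reaches Friday, 2023-03-24.
Adding 29 calendar days to 2023-03-24 gives 2023-04-22, which is the date termination becomes effective.

2023-04-22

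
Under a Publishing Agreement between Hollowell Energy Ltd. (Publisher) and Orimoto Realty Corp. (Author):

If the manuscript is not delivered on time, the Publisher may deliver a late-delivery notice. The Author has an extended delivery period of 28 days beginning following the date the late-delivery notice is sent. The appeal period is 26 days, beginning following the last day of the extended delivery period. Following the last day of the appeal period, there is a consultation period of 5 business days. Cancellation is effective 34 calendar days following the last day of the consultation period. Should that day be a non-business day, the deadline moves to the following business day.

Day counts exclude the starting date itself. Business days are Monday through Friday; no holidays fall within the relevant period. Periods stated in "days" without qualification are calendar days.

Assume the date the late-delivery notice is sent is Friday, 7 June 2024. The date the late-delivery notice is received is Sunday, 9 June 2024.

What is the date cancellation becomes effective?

10 September 2024

The last day of the extended delivery period: 28 calendar days after 7 June 2024 is 5 July 2024.
Adding 26 calendar days to 5 July 2024 gives 31 July 2024, which is the last day of the appeal period.
The last day of the consultation period: 5 business days after Wednesday, 31 July 2024, skipping weekends — Aug 1, Aug 2, Aug 5, Aug 6, Aug 7 — lands on Wednesday, 7 August 2024.
Adding 34 calendar days to 7 August 2024 gives 10 September 2024, which is the date cancellation becomes effective. 10 September 2024 is a Tuesday, so no roll-forward applies.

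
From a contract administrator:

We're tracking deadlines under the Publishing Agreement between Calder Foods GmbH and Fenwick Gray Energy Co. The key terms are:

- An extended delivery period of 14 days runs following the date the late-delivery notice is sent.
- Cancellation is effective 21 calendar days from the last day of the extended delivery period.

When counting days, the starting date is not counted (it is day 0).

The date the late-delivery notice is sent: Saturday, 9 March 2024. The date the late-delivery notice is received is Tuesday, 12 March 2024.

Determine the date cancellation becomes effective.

The last day of the extended delivery period: 14 calendar days after 9 March 2024 is 23 March 2024.
Adding 21 calendar days to 23 March 2024 gives 13 April 2024, which is the date cancellation becomes effective.

13 April 2024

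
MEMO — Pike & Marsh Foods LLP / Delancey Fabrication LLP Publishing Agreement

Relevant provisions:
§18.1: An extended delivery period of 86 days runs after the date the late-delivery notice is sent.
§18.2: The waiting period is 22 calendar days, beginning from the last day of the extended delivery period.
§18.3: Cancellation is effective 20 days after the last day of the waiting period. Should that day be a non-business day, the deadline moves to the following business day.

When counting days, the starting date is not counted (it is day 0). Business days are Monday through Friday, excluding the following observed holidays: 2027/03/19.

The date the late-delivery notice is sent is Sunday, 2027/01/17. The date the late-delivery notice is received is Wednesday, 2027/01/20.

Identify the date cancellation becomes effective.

Adding 86 calendar days to 2027/01/17 gives 2027/04/13, which is the last day of the extended delivery period.
Adding 22 calendar days to 2027/04/13 gives 2027/05/05, which is the last day of the waiting period.
The date cancellation becomes effective: 2027/05/05 + 20 days = 2027/05/25. 2027/05/25 is a Tuesday and is not a listed holiday, so no roll-forward applies.

2027/05/25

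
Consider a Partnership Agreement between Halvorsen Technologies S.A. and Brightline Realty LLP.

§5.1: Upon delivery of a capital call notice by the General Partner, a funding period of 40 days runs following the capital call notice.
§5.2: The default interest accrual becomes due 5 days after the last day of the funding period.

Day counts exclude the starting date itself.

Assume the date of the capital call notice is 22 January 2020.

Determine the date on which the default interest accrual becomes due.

The last day of the funding period: 40 calendar days after 22 January 2020 is 2 March 2020.
The date on which the default interest accrual becomes due: 2 March 2020 + 5 days = 7 March 2020.

7 March 2020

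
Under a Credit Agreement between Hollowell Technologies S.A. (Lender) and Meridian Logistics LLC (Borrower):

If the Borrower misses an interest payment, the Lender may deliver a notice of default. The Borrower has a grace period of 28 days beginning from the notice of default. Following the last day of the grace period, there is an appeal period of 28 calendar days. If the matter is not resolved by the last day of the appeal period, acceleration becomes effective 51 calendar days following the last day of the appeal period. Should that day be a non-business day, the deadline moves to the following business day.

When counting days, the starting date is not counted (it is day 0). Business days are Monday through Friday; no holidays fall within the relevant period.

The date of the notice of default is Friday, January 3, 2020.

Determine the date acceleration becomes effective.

April 20, 2020

Adding 28 calendar days to January 3, 2020 gives January 31, 2020, which is the last day of the grace period.
The last day of the appeal period: January 31, 2020 + 28 days = February 28, 2020.
The date acceleration becomes effective: 51 calendar days after February 28, 2020 is April 19, 2020. That falls on a Sunday, so it rolls to the next business day, Monday, April 20, 2020.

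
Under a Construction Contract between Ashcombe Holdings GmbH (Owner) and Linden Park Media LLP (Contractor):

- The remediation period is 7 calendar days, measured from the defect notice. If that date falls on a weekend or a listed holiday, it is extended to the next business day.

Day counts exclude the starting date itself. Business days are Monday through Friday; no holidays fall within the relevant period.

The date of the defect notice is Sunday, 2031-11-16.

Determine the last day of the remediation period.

The last day of the remediation period: 2031-11-16 + 7 days = 2031-11-23. That falls on a Sunday, so it rolls to the next business day, Monday, 2031-11-24.

2031-11-24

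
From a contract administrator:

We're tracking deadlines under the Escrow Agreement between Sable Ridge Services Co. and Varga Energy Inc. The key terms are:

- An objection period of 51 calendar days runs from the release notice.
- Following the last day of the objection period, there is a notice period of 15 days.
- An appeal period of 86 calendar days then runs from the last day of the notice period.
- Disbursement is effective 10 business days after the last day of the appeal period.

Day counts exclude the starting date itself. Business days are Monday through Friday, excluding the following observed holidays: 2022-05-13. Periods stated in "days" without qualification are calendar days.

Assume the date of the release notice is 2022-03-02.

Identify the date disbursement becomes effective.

2022-08-15

The last day of the objection period: 2022-03-02 + 51 days = 2022-04-22.
The last day of the notice period: 15 calendar days after 2022-04-22 is 2022-05-07.
Adding 86 calendar days to 2022-05-07 gives 2022-08-01, which is the last day of the appeal period.
From Monday, 2022-08-01, 10 business days (Aug 2, Aug 3, Aug 4, Aug 5, Aug 8, Aug 9, Aug 10, Aug 11, Aug 12, Aug 15, skipping weekends) brings us to Monday, 2022-08-15, which is the date disbursement becomes effective.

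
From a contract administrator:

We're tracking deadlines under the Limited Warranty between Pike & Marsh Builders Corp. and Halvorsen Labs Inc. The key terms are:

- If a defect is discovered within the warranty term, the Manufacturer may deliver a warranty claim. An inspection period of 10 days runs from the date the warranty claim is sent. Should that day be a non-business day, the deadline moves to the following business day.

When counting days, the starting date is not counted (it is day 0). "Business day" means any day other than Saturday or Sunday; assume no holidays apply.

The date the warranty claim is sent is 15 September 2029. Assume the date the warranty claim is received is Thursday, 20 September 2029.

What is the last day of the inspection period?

25 September 2029

The last day of the inspection period: 15 September 2029 + 10 days = 25 September 2029. 25 September 2029 is a Tuesday, so no roll-forward applies.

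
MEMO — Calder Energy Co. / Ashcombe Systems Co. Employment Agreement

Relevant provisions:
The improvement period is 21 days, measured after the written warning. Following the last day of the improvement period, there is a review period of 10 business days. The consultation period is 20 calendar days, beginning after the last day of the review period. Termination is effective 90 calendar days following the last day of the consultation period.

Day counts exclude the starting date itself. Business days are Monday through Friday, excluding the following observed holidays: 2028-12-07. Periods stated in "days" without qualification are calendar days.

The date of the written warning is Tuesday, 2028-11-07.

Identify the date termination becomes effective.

2029-04-02

The last day of the improvement period: 2028-11-07 + 21 days = 2028-11-28.
The last day of the review period: 10 business days after Tuesday, 2028-11-28, skipping weekends and the listed holiday on Dec 7 — Nov 29, Nov 30, Dec 1, Dec 4, Dec 5, Dec 6, Dec 8, Dec 11, Dec 12, Dec 13 — lands on Wednesday, 2028-12-13.
The last day of the consultation period: 20 calendar days after 2028-12-13 is 2029-01-02.
Adding 90 calendar days to 2029-01-02 gives 2029-04-02, which is the date termination becomes effective.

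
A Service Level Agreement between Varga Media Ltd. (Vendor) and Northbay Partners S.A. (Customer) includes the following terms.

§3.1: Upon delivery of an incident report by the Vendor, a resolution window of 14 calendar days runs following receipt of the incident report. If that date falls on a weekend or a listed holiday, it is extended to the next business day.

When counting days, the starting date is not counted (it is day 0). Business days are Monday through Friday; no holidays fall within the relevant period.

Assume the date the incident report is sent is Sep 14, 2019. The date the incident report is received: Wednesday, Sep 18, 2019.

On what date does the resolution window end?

Adding 14 calendar days to Sep 18, 2019 gives Oct 2, 2019, which is the last day of the resolution window. Oct 2, 2019 is a Wednesday, so no roll-forward applies.

Oct 2, 2019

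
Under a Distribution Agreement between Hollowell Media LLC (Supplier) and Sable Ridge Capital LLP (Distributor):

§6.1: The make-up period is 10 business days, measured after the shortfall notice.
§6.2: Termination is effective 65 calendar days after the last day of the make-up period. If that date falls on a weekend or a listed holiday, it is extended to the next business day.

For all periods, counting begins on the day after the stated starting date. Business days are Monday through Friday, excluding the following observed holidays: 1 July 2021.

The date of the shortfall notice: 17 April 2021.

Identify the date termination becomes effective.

From Saturday, 17 April 2021, 10 business days (Apr 19, Apr 20, Apr 21, Apr 22, Apr 23, Apr 26, Apr 27, Apr 28, Apr 29, Apr 30, skipping weekends) brings us to Friday, 30 April 2021, which is the last day of the make-up period.
The date termination becomes effective: 30 April 2021 + 65 days = 4 July 2021. That falls on a Sunday, so it rolls to the next business day, Monday, 5 July 2021.

5 July 2021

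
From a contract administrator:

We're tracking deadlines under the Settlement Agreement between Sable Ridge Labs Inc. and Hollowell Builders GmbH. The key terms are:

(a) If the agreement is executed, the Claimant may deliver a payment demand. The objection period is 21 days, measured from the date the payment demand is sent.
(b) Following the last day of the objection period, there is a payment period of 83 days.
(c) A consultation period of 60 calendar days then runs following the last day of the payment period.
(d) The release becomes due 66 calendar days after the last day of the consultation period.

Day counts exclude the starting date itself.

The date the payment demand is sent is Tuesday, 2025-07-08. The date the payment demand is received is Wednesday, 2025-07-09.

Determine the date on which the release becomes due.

2026-02-23

The last day of the objection period: 21 calendar days after 2025-07-08 is 2025-07-29.
Adding 83 calendar days to 2025-07-29 gives 2025-10-20, which is the last day of the payment period.
The last day of the consultation period: 2025-10-20 + 60 days = 2025-12-19.
Adding 66 calendar days to 2025-12-19 gives 2026-02-23, which is the date on which the release becomes due.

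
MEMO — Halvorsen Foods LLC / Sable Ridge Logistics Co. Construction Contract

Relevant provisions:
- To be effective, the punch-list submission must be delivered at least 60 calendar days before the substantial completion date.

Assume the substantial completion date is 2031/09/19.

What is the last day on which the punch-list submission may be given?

Counting back 60 calendar days from 2031/09/19 gives 2031/07/21.

2031/07/21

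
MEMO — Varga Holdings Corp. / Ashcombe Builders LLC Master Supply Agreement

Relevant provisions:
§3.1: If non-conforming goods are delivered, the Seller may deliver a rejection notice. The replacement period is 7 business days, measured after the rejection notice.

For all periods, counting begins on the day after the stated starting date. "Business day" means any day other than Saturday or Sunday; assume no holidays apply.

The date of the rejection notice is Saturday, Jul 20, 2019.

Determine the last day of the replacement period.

The last day of the replacement period: 7 business days after Saturday, Jul 20, 2019, skipping weekends — Jul 22, Jul 23, Jul 24, Jul 25, Jul 26, Jul 29, Jul 30 — lands on Tuesday, Jul 30, 2019.

Jul 30, 2019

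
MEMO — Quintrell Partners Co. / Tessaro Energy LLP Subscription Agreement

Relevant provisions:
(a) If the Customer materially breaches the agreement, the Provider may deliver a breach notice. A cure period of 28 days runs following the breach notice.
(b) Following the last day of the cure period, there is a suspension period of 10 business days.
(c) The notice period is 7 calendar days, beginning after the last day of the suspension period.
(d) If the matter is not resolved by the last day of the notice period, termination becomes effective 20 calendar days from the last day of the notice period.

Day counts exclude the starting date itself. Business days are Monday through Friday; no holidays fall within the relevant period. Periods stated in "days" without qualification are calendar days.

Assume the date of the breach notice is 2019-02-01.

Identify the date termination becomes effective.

Adding 28 calendar days to 2019-02-01 gives 2019-03-01, which is the last day of the cure period.
The last day of the suspension period: counting 10 business days from Friday, 2019-03-01 (Mar 4, Mar 5, Mar 6, Mar 7, Mar 8, Mar 11, Mar 12, Mar 13, Mar 14, Mar 15, skipping weekends) reaches Friday, 2019-03-15.
Adding 7 calendar days to 2019-03-15 gives 2019-03-22, which is the last day of the notice period.
Adding 20 calendar days to 2019-03-22 gives 2019-04-11, which is the date termination becomes effective.

2019-04-11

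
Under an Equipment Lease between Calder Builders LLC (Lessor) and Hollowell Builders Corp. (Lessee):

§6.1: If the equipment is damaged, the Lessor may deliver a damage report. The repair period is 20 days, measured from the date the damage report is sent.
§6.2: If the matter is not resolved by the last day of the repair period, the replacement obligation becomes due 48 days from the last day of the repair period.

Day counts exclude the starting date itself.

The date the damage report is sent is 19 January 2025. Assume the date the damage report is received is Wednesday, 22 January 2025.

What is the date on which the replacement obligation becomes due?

28 March 2025

The last day of the repair period: 19 January 2025 + 20 days = 8 February 2025.
The date on which the replacement obligation becomes due: 8 February 2025 + 48 days = 28 March 2025.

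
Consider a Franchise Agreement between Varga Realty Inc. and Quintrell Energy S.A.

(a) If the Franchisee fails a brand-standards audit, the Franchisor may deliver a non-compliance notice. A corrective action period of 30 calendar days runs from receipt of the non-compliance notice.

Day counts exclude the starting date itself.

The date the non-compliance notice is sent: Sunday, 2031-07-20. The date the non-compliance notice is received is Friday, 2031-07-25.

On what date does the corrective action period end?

The last day of the corrective action period: 2031-07-25 + 30 days = 2031-08-24.

2031-08-24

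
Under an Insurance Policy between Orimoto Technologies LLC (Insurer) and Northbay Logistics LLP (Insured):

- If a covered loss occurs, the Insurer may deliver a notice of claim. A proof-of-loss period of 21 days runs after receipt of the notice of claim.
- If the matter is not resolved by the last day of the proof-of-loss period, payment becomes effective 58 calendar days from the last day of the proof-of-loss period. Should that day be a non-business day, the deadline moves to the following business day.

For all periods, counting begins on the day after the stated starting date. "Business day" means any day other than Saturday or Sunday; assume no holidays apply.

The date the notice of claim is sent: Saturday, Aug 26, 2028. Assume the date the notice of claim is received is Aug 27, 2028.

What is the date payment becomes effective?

Nov 14, 2028

Adding 21 calendar days to Aug 27, 2028 gives Sep 17, 2028, which is the last day of the proof-of-loss period.
The date payment becomes effective: 58 calendar days after Sep 17, 2028 is Nov 14, 2028. Nov 14, 2028 is a Tuesday, so no roll-forward applies.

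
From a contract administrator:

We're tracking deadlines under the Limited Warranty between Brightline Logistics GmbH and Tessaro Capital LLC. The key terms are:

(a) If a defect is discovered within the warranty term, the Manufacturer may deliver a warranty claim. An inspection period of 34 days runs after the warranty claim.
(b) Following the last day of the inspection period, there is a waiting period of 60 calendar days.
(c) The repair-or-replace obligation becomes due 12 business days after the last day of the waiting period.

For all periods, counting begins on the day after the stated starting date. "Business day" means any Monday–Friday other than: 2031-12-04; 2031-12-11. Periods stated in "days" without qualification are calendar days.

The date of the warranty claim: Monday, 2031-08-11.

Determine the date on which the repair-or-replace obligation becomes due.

2031-12-01

The last day of the inspection period: 34 calendar days after 2031-08-11 is 2031-09-14.
The last day of the waiting period: 60 calendar days after 2031-09-14 is 2031-11-13.
From Thursday, 2031-11-13, 12 business days (Nov 14, Nov 17, Nov 18, Nov 19, …, Nov 27, Nov 28, Dec 1, skipping weekends) brings us to Monday, 2031-12-01, which is the date on which the repair-or-replace obligation becomes due.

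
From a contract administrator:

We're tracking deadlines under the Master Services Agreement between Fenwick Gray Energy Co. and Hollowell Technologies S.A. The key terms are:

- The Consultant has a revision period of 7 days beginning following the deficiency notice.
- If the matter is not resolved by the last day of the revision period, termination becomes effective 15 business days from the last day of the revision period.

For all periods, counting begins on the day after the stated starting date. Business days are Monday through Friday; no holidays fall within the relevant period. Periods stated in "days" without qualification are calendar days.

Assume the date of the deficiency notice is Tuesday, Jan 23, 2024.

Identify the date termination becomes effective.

The last day of the revision period: 7 calendar days after Jan 23, 2024 is Jan 30, 2024.
The date termination becomes effective: counting 15 business days from Tuesday, Jan 30, 2024 (Jan 31, Feb 1, Feb 2, Feb 5, …, Feb 16, Feb 19, Feb 20, skipping weekends) reaches Tuesday, Feb 20, 2024.

Feb 20, 2024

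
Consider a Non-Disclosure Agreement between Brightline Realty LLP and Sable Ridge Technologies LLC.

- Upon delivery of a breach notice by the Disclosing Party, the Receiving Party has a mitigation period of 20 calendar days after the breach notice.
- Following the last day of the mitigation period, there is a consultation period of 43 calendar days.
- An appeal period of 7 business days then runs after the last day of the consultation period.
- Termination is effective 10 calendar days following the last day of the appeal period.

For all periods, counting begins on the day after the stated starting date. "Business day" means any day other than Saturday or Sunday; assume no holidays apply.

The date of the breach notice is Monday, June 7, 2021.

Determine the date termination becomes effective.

The last day of the mitigation period: 20 calendar days after June 7, 2021 is June 27, 2021.
The last day of the consultation period: 43 calendar days after June 27, 2021 is August 9, 2021.
The last day of the appeal period: 7 business days after Monday, August 9, 2021, skipping weekends — Aug 10, Aug 11, Aug 12, Aug 13, Aug 16, Aug 17, Aug 18 — lands on Wednesday, August 18, 2021.
The date termination becomes effective: 10 calendar days after August 18, 2021 is August 28, 2021.

August 28, 2021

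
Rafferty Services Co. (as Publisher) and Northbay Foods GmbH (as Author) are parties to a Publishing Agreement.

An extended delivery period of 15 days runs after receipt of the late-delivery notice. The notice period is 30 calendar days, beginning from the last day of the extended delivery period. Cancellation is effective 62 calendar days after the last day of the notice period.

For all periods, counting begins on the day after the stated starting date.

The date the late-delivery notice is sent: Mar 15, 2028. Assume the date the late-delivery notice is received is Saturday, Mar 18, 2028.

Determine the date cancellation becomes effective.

Jul 3, 2028

Adding 15 calendar days to Mar 18, 2028 gives Apr 2, 2028, which is the last day of the extended delivery period.
The last day of the notice period: 30 calendar days after Apr 2, 2028 is May 2, 2028.
Adding 62 calendar days to May 2, 2028 gives Jul 3, 2028, which is the date cancellation becomes effective.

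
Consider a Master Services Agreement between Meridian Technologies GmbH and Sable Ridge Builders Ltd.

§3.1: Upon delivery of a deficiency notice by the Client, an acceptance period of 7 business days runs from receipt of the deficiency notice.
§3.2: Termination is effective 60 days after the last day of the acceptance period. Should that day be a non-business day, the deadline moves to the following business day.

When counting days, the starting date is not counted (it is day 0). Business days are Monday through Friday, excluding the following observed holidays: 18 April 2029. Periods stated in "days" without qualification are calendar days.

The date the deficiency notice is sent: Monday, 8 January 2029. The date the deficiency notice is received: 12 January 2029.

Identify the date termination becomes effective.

The last day of the acceptance period: 7 business days after Friday, 12 January 2029, skipping weekends — Jan 15, Jan 16, Jan 17, Jan 18, Jan 19, Jan 22, Jan 23 — lands on Tuesday, 23 January 2029.
The date termination becomes effective: 23 January 2029 + 60 days = 24 March 2029. That falls on a Saturday, so it rolls to the next business day, Monday, 26 March 2029.

26 March 2029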